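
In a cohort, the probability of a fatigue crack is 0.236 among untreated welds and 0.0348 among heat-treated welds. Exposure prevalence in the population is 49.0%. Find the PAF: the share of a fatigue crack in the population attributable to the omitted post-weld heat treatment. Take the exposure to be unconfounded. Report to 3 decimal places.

PAF ≈ 0.739

Let p₁ = 0.236, p₀ = 0.0348.
Overall risk P(Y=1) = π·p₁ + (1−π)·p₀ = 0.49×0.236 + 0.51×0.0348 = 0.13339.
Under exogeneity, PAF = [P(Y=1) − p₀] / P(Y=1).
PAF = (0.13339 − 0.0348) / 0.13339 ≈ 0.7391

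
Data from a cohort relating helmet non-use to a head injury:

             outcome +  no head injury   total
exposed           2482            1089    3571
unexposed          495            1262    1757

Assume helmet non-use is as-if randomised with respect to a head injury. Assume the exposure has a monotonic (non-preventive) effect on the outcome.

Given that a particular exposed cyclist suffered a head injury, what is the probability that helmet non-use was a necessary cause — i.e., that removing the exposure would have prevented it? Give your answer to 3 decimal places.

p₁ = P(outcome | exposed) = 2482/3571 = 0.69504
p₀ = P(outcome | unexposed) = 495/1757 = 0.28173
Under exogeneity and monotonicity, PN = (p₁ − p₀) / p₁.
PN = (0.69504 − 0.28173) / 0.69504 = 0.41331 / 0.69504 ≈ 0.5947

PN ≈ 0.595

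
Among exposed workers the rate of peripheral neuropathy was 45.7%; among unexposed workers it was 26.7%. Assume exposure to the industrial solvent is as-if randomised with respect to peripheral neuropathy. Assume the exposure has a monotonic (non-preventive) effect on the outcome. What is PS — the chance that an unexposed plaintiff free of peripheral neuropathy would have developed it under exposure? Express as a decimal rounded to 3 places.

p₁ = 0.457, p₀ = 0.267.
Under exogeneity and monotonicity, PS = (p₁ − p₀) / (1 − p₀).
PS = (0.457 − 0.267) / (1 − 0.267) = 0.19 / 0.733 ≈ 0.2592

PS ≈ 0.259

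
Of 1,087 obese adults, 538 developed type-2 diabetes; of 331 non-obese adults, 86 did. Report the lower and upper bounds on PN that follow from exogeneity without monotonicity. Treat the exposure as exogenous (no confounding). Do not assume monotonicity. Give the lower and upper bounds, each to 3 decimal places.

0.475 ≤ PN ≤ 1.000

p₁ = P(outcome | exposed) = 538/1087 = 0.49494
p₀ = P(outcome | unexposed) = 86/331 = 0.25982
Under exogeneity alone the bounds on PN are max{0,(p₁−p₀)/p₁} ≤ PN ≤ min{1,(1−p₀)/p₁}.
  lower = (p₁ − p₀)/p₁ = 0.23512 / 0.49494 ≈ 0.4751
  upper = min{1, (1 − p₀)/p₁} = 0.74018 / 0.49494 ≈ 1.4955 → capped at 1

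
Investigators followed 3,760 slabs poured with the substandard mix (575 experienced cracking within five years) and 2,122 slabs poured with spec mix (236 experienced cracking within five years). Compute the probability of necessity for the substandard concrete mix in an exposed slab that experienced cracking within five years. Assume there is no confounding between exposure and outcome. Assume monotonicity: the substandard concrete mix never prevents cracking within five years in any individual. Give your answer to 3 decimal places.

PN ≈ 0.273

p₁ = P(outcome | exposed) = 575/3760 = 0.15293
p₀ = P(outcome | unexposed) = 236/2122 = 0.11122
Under exogeneity and monotonicity, PN = (p₁ − p₀) / p₁.
PN = (0.15293 − 0.11122) / 0.15293 = 0.04171 / 0.15293 ≈ 0.2727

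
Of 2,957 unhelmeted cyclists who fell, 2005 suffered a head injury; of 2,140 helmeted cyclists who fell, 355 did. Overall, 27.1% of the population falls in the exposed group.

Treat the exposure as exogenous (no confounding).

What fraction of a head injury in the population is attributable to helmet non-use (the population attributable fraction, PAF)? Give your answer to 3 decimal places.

PAF ≈ 0.456

p₁ = P(outcome | exposed) = 2005/2957 = 0.67805
p₀ = P(outcome | unexposed) = 355/2140 = 0.16589
Overall risk P(Y=1) = π·p₁ + (1−π)·p₀ = 0.271×0.67805 + 0.729×0.16589 = 0.30468.
Under exogeneity, PAF = [P(Y=1) − p₀] / P(Y=1).
PAF = (0.30468 − 0.16589) / 0.30468 ≈ 0.4555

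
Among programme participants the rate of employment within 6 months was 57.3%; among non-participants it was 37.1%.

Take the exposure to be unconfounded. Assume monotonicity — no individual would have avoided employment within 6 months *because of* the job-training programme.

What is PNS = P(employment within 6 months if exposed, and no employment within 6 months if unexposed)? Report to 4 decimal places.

PNS ≈ 0.2020

p₁ = 0.573, p₀ = 0.371.
Under exogeneity and monotonicity, PNS = p₁ − p₀.
PNS = 0.573 − 0.371 = 0.202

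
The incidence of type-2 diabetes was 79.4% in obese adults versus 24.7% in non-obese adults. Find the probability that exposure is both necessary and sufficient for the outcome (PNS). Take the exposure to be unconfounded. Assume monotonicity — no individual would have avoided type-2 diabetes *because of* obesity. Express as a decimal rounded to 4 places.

p₁ = 0.794, p₀ = 0.247.
Under exogeneity and monotonicity, PNS = p₁ − p₀.
PNS = 0.794 − 0.247 = 0.547

PNS ≈ 0.5470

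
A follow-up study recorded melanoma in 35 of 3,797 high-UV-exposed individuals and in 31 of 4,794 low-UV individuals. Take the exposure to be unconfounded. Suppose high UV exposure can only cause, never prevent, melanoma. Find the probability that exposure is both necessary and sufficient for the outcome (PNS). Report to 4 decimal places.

p₁ = P(outcome | exposed) = 35/3797 = 0.0092178
p₀ = P(outcome | unexposed) = 31/4794 = 0.0064664
Under exogeneity and monotonicity, PNS = p₁ − p₀.
PNS = 0.0092178 − 0.0064664 = 0.0027514

PNS ≈ 0.0028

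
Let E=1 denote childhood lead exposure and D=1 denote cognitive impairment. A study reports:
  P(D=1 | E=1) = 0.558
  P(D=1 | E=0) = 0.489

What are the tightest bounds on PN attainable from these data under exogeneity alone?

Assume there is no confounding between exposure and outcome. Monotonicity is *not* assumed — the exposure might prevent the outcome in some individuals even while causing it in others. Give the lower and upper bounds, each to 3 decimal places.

Let p₁ = 0.558, p₀ = 0.489.
Under exogeneity alone the bounds on PN are max{0,(p₁−p₀)/p₁} ≤ PN ≤ min{1,(1−p₀)/p₁}.
  lower = (p₁ − p₀)/p₁ = 0.069 / 0.558 ≈ 0.1237
  upper = min{1, (1 − p₀)/p₁} = 0.511 / 0.558 ≈ 0.9158

0.124 ≤ PN ≤ 0.916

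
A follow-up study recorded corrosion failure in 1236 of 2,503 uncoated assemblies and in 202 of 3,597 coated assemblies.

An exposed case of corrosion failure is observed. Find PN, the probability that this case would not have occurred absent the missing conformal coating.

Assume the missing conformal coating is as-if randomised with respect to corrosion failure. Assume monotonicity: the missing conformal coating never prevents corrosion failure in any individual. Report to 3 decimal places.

p₁ = P(outcome | exposed) = 1236/2503 = 0.49381
p₀ = P(outcome | unexposed) = 202/3597 = 0.056158
Under exogeneity and monotonicity, PN = (p₁ − p₀) / p₁.
PN = (0.49381 − 0.056158) / 0.49381 = 0.43765 / 0.49381 ≈ 0.8863

PN ≈ 0.886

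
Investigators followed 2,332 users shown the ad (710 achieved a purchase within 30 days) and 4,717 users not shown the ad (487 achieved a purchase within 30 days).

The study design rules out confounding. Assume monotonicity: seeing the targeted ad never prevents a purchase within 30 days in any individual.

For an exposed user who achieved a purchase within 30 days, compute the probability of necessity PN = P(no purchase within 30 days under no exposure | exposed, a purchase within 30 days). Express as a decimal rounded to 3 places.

PN ≈ 0.661

p₁ = P(outcome | exposed) = 710/2332 = 0.30446
p₀ = P(outcome | unexposed) = 487/4717 = 0.10324
Under exogeneity and monotonicity, PN = (p₁ − p₀) / p₁.
PN = (0.30446 − 0.10324) / 0.30446 = 0.20122 / 0.30446 ≈ 0.6609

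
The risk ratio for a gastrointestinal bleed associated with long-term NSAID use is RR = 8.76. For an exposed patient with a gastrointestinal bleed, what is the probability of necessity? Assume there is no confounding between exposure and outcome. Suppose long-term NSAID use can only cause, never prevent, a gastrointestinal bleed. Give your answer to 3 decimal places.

Under exogeneity and monotonicity, PN = (RR − 1) / RR = 1 − 1/RR.
PN = (8.76 − 1) / 8.76 = 7.76 / 8.76 ≈ 0.8858

PN ≈ 0.886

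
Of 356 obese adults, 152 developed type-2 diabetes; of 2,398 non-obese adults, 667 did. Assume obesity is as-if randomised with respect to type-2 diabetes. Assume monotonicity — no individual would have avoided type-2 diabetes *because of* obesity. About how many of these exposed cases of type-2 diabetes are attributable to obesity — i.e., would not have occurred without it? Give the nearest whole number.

about 53 cases

p₁ = P(outcome | exposed) = 152/356 = 0.42697
p₀ = P(outcome | unexposed) = 667/2398 = 0.27815
PN = (p₁ − p₀)/p₁ = (0.42697 − 0.27815) / 0.42697 ≈ 0.34855.
Attributable cases ≈ PN × (exposed cases) = 0.34855 × 152 ≈ 52.98.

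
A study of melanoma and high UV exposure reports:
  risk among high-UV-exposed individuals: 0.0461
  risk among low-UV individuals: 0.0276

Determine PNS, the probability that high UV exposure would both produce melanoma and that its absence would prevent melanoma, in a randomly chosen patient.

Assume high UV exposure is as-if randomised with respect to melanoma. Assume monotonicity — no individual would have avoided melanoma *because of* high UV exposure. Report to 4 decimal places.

PNS ≈ 0.0185

Let p₁ = 0.0461, p₀ = 0.0276.
Under exogeneity and monotonicity, PNS = p₁ − p₀.
PNS = 0.0461 − 0.0276 = 0.0185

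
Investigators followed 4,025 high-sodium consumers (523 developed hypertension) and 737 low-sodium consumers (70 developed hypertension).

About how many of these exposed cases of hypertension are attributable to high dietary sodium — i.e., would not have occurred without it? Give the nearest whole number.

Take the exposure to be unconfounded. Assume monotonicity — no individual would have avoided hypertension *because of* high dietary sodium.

about 141 cases

p₁ = P(outcome | exposed) = 523/4025 = 0.12994
p₀ = P(outcome | unexposed) = 70/737 = 0.09498
PN = (p₁ − p₀)/p₁ = (0.12994 − 0.09498) / 0.12994 ≈ 0.26904.
Attributable cases ≈ PN × (exposed cases) = 0.26904 × 523 ≈ 140.71.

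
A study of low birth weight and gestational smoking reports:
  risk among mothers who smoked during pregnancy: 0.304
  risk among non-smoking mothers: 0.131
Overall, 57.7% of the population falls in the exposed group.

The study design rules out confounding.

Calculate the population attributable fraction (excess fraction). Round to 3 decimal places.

PAF ≈ 0.432

Let p₁ = 0.304, p₀ = 0.131.
Overall risk P(Y=1) = π·p₁ + (1−π)·p₀ = 0.577×0.304 + 0.423×0.131 = 0.23082.
Under exogeneity, PAF = [P(Y=1) − p₀] / P(Y=1).
PAF = (0.23082 − 0.131) / 0.23082 ≈ 0.4325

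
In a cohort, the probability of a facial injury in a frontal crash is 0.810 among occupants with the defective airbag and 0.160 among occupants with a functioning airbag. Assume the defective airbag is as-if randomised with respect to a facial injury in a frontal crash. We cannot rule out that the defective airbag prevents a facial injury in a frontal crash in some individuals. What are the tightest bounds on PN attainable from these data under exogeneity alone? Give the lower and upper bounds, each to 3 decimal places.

Let p₁ = 0.81, p₀ = 0.16.
Under exogeneity alone the bounds on PN are max{0,(p₁−p₀)/p₁} ≤ PN ≤ min{1,(1−p₀)/p₁}.
  lower = (p₁ − p₀)/p₁ = 0.65 / 0.81 ≈ 0.8025
  upper = min{1, (1 − p₀)/p₁} = 0.84 / 0.81 ≈ 1.0370 → capped at 1

0.802 ≤ PN ≤ 1.000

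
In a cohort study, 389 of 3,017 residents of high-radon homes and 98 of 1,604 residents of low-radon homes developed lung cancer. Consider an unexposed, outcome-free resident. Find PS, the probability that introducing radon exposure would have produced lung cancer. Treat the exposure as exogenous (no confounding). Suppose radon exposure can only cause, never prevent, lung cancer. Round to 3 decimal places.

p₁ = P(outcome | exposed) = 389/3017 = 0.12894
p₀ = P(outcome | unexposed) = 98/1604 = 0.061097
Under exogeneity and monotonicity, PS = (p₁ − p₀) / (1 − p₀).
PS = (0.12894 − 0.061097) / (1 − 0.061097) = 0.067839 / 0.9389 ≈ 0.0723

PS ≈ 0.072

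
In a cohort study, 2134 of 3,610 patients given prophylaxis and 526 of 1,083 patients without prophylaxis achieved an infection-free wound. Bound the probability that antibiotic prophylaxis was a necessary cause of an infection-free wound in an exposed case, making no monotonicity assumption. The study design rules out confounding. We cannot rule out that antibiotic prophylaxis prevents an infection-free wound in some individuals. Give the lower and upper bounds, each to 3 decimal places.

0.178 ≤ PN ≤ 0.870

p₁ = P(outcome | exposed) = 2134/3610 = 0.59114
p₀ = P(outcome | unexposed) = 526/1083 = 0.48569
Under exogeneity alone the bounds on PN are max{0,(p₁−p₀)/p₁} ≤ PN ≤ min{1,(1−p₀)/p₁}.
  lower = (p₁ − p₀)/p₁ = 0.10545 / 0.59114 ≈ 0.1784
  upper = min{1, (1 − p₀)/p₁} = 0.51431 / 0.59114 ≈ 0.8700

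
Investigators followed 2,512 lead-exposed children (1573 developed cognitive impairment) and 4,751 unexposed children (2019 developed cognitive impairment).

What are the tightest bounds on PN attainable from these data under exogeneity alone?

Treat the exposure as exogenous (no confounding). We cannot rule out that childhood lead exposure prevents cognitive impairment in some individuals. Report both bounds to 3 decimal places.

0.321 ≤ PN ≤ 0.918

p₁ = P(outcome | exposed) = 1573/2512 = 0.62619
p₀ = P(outcome | unexposed) = 2019/4751 = 0.42496
Under exogeneity alone the bounds on PN are max{0,(p₁−p₀)/p₁} ≤ PN ≤ min{1,(1−p₀)/p₁}.
  lower = (p₁ − p₀)/p₁ = 0.20123 / 0.62619 ≈ 0.3214
  upper = min{1, (1 − p₀)/p₁} = 0.57504 / 0.62619 ≈ 0.9183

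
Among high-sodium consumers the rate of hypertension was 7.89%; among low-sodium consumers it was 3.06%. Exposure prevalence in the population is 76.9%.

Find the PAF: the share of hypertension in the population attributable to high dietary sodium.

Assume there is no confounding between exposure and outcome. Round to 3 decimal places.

PAF ≈ 0.548

p₁ = 0.0789, p₀ = 0.0306.
Overall risk P(Y=1) = π·p₁ + (1−π)·p₀ = 0.769×0.0789 + 0.231×0.0306 = 0.067743.
Under exogeneity, PAF = [P(Y=1) − p₀] / P(Y=1).
PAF = (0.067743 − 0.0306) / 0.067743 ≈ 0.5483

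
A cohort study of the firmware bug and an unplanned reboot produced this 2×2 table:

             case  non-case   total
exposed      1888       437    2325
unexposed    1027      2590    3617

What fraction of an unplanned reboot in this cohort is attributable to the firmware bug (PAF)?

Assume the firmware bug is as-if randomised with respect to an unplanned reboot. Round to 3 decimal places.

PAF ≈ 0.421

p₁ = P(outcome | exposed) = 1888/2325 = 0.81204
p₀ = P(outcome | unexposed) = 1027/3617 = 0.28394
Exposure prevalence π = 2325/5942 = 0.39128; overall risk P(Y=1) = 0.49058.
Under exogeneity, PAF = [P(Y=1) − p₀]/P(Y=1).
PAF = (0.49058 − 0.28394) / 0.49058 ≈ 0.4212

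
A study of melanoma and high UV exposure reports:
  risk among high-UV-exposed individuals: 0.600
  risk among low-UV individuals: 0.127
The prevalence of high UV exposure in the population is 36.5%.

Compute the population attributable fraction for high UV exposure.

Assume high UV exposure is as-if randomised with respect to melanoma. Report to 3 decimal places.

PAF ≈ 0.576

Let p₁ = 0.6, p₀ = 0.127.
Overall risk P(Y=1) = π·p₁ + (1−π)·p₀ = 0.365×0.6 + 0.635×0.127 = 0.29964.
Under exogeneity, PAF = [P(Y=1) − p₀] / P(Y=1).
PAF = (0.29964 − 0.127) / 0.29964 ≈ 0.5762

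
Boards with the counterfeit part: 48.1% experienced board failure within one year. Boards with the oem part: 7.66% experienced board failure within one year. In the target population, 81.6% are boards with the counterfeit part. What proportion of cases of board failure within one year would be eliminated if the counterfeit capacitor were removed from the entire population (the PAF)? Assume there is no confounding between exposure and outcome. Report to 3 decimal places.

PAF ≈ 0.812

p₁ = 0.481, p₀ = 0.0766.
Overall risk P(Y=1) = π·p₁ + (1−π)·p₀ = 0.816×0.481 + 0.184×0.0766 = 0.40659.
Under exogeneity, PAF = [P(Y=1) − p₀] / P(Y=1).
PAF = (0.40659 − 0.0766) / 0.40659 ≈ 0.8116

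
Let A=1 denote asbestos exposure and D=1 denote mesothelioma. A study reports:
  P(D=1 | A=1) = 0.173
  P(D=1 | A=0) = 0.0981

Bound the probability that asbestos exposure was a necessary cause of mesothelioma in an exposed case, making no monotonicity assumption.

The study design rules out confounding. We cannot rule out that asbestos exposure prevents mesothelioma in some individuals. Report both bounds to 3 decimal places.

Let p₁ = 0.173, p₀ = 0.0981.
Under exogeneity alone the bounds on PN are max{0,(p₁−p₀)/p₁} ≤ PN ≤ min{1,(1−p₀)/p₁}.
  lower = (p₁ − p₀)/p₁ = 0.0749 / 0.173 ≈ 0.4329
  upper = min{1, (1 − p₀)/p₁} = 0.9019 / 0.173 ≈ 5.2133 → capped at 1

0.433 ≤ PN ≤ 1.000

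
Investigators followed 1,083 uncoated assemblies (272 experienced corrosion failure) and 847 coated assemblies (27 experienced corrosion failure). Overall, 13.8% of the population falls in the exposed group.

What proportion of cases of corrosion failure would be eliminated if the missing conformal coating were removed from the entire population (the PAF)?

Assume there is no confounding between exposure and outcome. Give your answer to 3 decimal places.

PAF ≈ 0.487

p₁ = P(outcome | exposed) = 272/1083 = 0.25115
p₀ = P(outcome | unexposed) = 27/847 = 0.031877
Overall risk P(Y=1) = π·p₁ + (1−π)·p₀ = 0.138×0.25115 + 0.862×0.031877 = 0.062137.
Under exogeneity, PAF = [P(Y=1) − p₀] / P(Y=1).
PAF = (0.062137 − 0.031877) / 0.062137 ≈ 0.4870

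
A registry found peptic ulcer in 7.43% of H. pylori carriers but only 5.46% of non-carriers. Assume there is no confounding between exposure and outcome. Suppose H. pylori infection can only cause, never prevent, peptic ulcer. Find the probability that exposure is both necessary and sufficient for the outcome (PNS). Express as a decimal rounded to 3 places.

p₁ = 0.0743, p₀ = 0.0546.
Under exogeneity and monotonicity, PNS = p₁ − p₀.
PNS = 0.0743 − 0.0546 = 0.0197

PNS ≈ 0.020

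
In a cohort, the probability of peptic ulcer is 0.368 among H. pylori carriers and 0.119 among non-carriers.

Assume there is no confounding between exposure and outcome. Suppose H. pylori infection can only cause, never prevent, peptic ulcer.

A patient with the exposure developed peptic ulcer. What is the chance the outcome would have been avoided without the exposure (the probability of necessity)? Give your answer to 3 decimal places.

PN ≈ 0.677

Let p₁ = 0.368, p₀ = 0.119.
Under exogeneity and monotonicity, PN = (p₁ − p₀) / p₁.
PN = (0.368 − 0.119) / 0.368 = 0.249 / 0.368 ≈ 0.6766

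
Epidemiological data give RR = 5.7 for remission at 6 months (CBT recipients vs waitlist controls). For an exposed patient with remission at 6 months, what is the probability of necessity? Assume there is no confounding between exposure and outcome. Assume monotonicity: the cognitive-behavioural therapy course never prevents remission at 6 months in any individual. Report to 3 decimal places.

Under exogeneity and monotonicity, PN = (RR − 1) / RR = 1 − 1/RR.
PN = (5.7 − 1) / 5.7 = 4.7 / 5.7 ≈ 0.8246

PN ≈ 0.825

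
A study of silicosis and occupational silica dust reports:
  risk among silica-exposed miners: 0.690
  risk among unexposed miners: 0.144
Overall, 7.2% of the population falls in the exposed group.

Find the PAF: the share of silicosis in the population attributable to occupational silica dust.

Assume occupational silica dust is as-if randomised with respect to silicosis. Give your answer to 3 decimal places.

PAF ≈ 0.214

Let p₁ = 0.69, p₀ = 0.144.
Overall risk P(Y=1) = π·p₁ + (1−π)·p₀ = 0.072×0.69 + 0.928×0.144 = 0.18331.
Under exogeneity, PAF = [P(Y=1) − p₀] / P(Y=1).
PAF = (0.18331 − 0.144) / 0.18331 ≈ 0.2145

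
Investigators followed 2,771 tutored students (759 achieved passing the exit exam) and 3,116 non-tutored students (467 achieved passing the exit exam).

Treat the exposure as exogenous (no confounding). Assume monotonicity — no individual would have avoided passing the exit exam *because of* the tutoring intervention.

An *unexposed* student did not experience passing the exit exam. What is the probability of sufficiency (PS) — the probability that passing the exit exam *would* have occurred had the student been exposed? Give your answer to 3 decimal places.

p₁ = P(outcome | exposed) = 759/2771 = 0.27391
p₀ = P(outcome | unexposed) = 467/3116 = 0.14987
Under exogeneity and monotonicity, PS = (p₁ − p₀) / (1 − p₀).
PS = (0.27391 − 0.14987) / (1 − 0.14987) = 0.12404 / 0.85013 ≈ 0.1459

PS ≈ 0.146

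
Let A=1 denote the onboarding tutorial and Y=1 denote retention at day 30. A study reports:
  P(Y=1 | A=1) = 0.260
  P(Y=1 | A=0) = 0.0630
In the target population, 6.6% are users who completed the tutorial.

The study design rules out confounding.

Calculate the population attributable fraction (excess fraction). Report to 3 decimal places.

PAF ≈ 0.171

Let p₁ = 0.26, p₀ = 0.063.
Overall risk P(Y=1) = π·p₁ + (1−π)·p₀ = 0.066×0.26 + 0.934×0.063 = 0.076002.
Under exogeneity, PAF = [P(Y=1) − p₀] / P(Y=1).
PAF = (0.076002 − 0.063) / 0.076002 ≈ 0.1711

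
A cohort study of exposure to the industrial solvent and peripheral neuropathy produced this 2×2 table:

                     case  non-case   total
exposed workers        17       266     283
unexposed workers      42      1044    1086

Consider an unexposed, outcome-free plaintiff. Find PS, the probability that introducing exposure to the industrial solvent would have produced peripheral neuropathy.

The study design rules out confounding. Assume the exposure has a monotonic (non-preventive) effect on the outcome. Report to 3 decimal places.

p₁ = P(outcome | exposed) = 17/283 = 0.060071
p₀ = P(outcome | unexposed) = 42/1086 = 0.038674
Under exogeneity and monotonicity, PS = (p₁ − p₀)/(1 − p₀).
PS = (0.060071 − 0.038674) / 0.96133 ≈ 0.0223

PS ≈ 0.022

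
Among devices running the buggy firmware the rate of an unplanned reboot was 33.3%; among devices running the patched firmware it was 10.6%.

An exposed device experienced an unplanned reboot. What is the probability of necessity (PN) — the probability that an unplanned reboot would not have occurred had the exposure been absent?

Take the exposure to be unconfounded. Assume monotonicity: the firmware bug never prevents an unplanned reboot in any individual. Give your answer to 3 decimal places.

p₁ = 0.333, p₀ = 0.106.
Under exogeneity and monotonicity, PN = (p₁ − p₀) / p₁.
PN = (0.333 − 0.106) / 0.333 = 0.227 / 0.333 ≈ 0.6817

PN ≈ 0.682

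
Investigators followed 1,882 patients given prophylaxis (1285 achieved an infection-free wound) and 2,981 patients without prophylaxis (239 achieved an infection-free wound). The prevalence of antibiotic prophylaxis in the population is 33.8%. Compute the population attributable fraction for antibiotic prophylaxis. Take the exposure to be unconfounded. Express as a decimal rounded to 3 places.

PAF ≈ 0.718

p₁ = P(outcome | exposed) = 1285/1882 = 0.68278
p₀ = P(outcome | unexposed) = 239/2981 = 0.080174
Overall risk P(Y=1) = π·p₁ + (1−π)·p₀ = 0.338×0.68278 + 0.662×0.080174 = 0.28386.
Under exogeneity, PAF = [P(Y=1) − p₀] / P(Y=1).
PAF = (0.28386 − 0.080174) / 0.28386 ≈ 0.7176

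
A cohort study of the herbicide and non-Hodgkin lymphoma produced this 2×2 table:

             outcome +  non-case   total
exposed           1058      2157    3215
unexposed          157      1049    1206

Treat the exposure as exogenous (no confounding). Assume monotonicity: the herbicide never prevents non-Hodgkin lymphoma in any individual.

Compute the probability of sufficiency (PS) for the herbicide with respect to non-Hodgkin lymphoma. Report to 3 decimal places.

p₁ = P(outcome | exposed) = 1058/3215 = 0.32908
p₀ = P(outcome | unexposed) = 157/1206 = 0.13018
Under exogeneity and monotonicity, PS = (p₁ − p₀) / (1 − p₀).
PS = (0.32908 − 0.13018) / (1 − 0.13018) = 0.1989 / 0.86982 ≈ 0.2287

PS ≈ 0.229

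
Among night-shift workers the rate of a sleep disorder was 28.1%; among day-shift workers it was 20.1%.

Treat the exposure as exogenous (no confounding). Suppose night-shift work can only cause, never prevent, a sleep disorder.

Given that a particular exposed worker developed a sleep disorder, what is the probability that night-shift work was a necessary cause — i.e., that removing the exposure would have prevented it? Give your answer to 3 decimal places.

p₁ = 0.281, p₀ = 0.201.
Under exogeneity and monotonicity, PN = (p₁ − p₀) / p₁.
PN = (0.281 − 0.201) / 0.281 = 0.08 / 0.281 ≈ 0.2847

PN ≈ 0.285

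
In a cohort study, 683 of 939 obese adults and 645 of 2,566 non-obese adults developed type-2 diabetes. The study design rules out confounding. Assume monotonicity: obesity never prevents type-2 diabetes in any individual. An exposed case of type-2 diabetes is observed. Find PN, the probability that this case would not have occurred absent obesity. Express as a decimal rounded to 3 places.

p₁ = P(outcome | exposed) = 683/939 = 0.72737
p₀ = P(outcome | unexposed) = 645/2566 = 0.25136
Under exogeneity and monotonicity, PN = (p₁ − p₀) / p₁.
PN = (0.72737 − 0.25136) / 0.72737 = 0.47601 / 0.72737 ≈ 0.6544

PN ≈ 0.654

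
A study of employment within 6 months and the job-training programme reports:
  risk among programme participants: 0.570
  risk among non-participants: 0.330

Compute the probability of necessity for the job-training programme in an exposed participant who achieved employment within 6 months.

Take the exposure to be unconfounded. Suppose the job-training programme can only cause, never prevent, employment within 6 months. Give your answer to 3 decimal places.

Let p₁ = 0.57, p₀ = 0.33.
Under exogeneity and monotonicity, PN = (p₁ − p₀) / p₁.
PN = (0.57 − 0.33) / 0.57 = 0.24 / 0.57 ≈ 0.4211

PN ≈ 0.421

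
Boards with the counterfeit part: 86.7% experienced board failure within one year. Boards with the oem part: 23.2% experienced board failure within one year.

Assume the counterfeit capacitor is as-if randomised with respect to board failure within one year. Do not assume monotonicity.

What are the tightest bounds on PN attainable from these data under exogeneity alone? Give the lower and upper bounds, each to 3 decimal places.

0.732 ≤ PN ≤ 0.886

p₁ = 0.867, p₀ = 0.232.
Under exogeneity alone the bounds on PN are max{0,(p₁−p₀)/p₁} ≤ PN ≤ min{1,(1−p₀)/p₁}.
  lower = (p₁ − p₀)/p₁ = 0.635 / 0.867 ≈ 0.7324
  upper = min{1, (1 − p₀)/p₁} = 0.768 / 0.867 ≈ 0.8858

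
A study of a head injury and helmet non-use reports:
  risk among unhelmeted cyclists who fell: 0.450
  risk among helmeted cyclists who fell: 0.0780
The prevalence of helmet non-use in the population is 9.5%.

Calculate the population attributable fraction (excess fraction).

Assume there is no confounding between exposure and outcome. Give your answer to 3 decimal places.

Let p₁ = 0.45, p₀ = 0.078.
Overall risk P(Y=1) = π·p₁ + (1−π)·p₀ = 0.095×0.45 + 0.905×0.078 = 0.11334.
Under exogeneity, PAF = [P(Y=1) − p₀] / P(Y=1).
PAF = (0.11334 − 0.078) / 0.11334 ≈ 0.3118

PAF ≈ 0.312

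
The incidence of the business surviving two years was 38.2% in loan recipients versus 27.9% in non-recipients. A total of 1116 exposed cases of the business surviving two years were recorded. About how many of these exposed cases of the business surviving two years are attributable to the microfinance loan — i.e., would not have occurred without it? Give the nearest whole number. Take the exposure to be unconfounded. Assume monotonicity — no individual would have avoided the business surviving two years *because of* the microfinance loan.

p₁ = 0.382, p₀ = 0.279.
PN = (p₁ − p₀)/p₁ = (0.382 − 0.279) / 0.382 ≈ 0.26963.
Attributable cases ≈ PN × (exposed cases) = 0.26963 × 1116 ≈ 300.91.

about 301 cases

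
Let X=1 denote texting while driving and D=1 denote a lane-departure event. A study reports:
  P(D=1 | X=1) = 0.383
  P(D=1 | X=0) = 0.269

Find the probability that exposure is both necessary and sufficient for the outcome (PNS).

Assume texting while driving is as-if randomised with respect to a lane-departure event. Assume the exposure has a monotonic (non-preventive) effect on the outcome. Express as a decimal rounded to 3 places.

Let p₁ = 0.383, p₀ = 0.269.
Under exogeneity and monotonicity, PNS = p₁ − p₀.
PNS = 0.383 − 0.269 = 0.114

PNS ≈ 0.114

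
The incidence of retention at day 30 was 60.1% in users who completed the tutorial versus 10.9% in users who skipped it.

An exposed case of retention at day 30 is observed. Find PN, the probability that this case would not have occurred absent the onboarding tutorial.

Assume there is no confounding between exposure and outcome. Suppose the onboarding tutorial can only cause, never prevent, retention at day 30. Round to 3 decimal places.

p₁ = 0.601, p₀ = 0.109.
Under exogeneity and monotonicity, PN = (p₁ − p₀) / p₁.
PN = (0.601 − 0.109) / 0.601 = 0.492 / 0.601 ≈ 0.8186

PN ≈ 0.819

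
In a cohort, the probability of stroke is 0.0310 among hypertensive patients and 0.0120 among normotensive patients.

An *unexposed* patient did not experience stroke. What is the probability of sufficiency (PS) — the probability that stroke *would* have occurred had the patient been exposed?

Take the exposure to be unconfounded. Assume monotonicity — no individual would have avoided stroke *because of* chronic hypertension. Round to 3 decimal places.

PS ≈ 0.019

Let p₁ = 0.031, p₀ = 0.012.
Under exogeneity and monotonicity, PS = (p₁ − p₀) / (1 − p₀).
PS = (0.031 − 0.012) / (1 − 0.012) = 0.019 / 0.988 ≈ 0.0192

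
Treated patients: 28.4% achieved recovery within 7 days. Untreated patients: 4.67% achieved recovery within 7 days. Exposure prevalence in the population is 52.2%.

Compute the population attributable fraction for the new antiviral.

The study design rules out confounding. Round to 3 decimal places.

PAF ≈ 0.726

p₁ = 0.284, p₀ = 0.0467.
Overall risk P(Y=1) = π·p₁ + (1−π)·p₀ = 0.522×0.284 + 0.478×0.0467 = 0.17057.
Under exogeneity, PAF = [P(Y=1) − p₀] / P(Y=1).
PAF = (0.17057 − 0.0467) / 0.17057 ≈ 0.7262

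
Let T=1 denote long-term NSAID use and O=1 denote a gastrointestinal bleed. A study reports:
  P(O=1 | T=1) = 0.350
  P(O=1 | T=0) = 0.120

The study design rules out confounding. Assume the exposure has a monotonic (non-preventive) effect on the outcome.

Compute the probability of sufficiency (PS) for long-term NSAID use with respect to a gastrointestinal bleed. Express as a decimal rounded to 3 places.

Let p₁ = 0.35, p₀ = 0.12.
Under exogeneity and monotonicity, PS = (p₁ − p₀) / (1 − p₀).
PS = (0.35 − 0.12) / (1 − 0.12) = 0.23 / 0.88 ≈ 0.2614

PS ≈ 0.261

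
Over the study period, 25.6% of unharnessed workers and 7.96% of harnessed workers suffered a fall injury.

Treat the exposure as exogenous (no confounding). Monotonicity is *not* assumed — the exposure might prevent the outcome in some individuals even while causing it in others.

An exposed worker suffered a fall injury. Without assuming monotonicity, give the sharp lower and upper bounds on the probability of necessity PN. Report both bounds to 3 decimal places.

0.689 ≤ PN ≤ 1.000

p₁ = 0.256, p₀ = 0.0796.
Under exogeneity alone the bounds on PN are max{0,(p₁−p₀)/p₁} ≤ PN ≤ min{1,(1−p₀)/p₁}.
  lower = (p₁ − p₀)/p₁ = 0.1764 / 0.256 ≈ 0.6891
  upper = min{1, (1 − p₀)/p₁} = 0.9204 / 0.256 ≈ 3.5953 → capped at 1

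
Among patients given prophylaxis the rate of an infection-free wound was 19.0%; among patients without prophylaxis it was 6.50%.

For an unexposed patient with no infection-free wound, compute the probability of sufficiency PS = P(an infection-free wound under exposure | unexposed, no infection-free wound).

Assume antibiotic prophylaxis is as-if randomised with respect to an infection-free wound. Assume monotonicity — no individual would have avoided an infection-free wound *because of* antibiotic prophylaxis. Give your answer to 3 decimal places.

p₁ = 0.19, p₀ = 0.065.
Under exogeneity and monotonicity, PS = (p₁ − p₀) / (1 − p₀).
PS = (0.19 − 0.065) / (1 − 0.065) = 0.125 / 0.935 ≈ 0.1337

PS ≈ 0.134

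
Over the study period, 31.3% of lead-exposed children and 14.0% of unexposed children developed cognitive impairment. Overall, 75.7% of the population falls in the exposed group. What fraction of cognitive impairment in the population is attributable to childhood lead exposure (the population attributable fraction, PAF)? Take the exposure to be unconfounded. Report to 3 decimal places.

PAF ≈ 0.483

p₁ = 0.313, p₀ = 0.14.
Overall risk P(Y=1) = π·p₁ + (1−π)·p₀ = 0.757×0.313 + 0.243×0.14 = 0.27096.
Under exogeneity, PAF = [P(Y=1) − p₀] / P(Y=1).
PAF = (0.27096 − 0.14) / 0.27096 ≈ 0.4833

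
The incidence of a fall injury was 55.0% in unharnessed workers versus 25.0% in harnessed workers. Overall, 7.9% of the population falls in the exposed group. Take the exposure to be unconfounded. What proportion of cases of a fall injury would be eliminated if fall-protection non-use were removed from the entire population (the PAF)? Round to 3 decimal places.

PAF ≈ 0.087

p₁ = 0.55, p₀ = 0.25.
Overall risk P(Y=1) = π·p₁ + (1−π)·p₀ = 0.079×0.55 + 0.921×0.25 = 0.2737.
Under exogeneity, PAF = [P(Y=1) − p₀] / P(Y=1).
PAF = (0.2737 − 0.25) / 0.2737 ≈ 0.0866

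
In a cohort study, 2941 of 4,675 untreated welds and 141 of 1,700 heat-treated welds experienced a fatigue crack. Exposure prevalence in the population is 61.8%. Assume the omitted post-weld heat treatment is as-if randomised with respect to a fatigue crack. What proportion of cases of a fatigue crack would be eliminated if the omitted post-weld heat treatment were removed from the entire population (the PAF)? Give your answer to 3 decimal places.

p₁ = P(outcome | exposed) = 2941/4675 = 0.62909
p₀ = P(outcome | unexposed) = 141/1700 = 0.082941
Overall risk P(Y=1) = π·p₁ + (1−π)·p₀ = 0.618×0.62909 + 0.382×0.082941 = 0.42046.
Under exogeneity, PAF = [P(Y=1) − p₀] / P(Y=1).
PAF = (0.42046 − 0.082941) / 0.42046 ≈ 0.8027

PAF ≈ 0.803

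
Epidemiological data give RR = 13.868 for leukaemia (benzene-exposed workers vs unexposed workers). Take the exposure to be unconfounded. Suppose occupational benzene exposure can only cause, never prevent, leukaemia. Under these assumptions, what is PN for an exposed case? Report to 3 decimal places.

Under exogeneity and monotonicity, PN = (RR − 1) / RR = 1 − 1/RR.
PN = (13.868 − 1) / 13.868 = 12.87 / 13.868 ≈ 0.9279

PN ≈ 0.928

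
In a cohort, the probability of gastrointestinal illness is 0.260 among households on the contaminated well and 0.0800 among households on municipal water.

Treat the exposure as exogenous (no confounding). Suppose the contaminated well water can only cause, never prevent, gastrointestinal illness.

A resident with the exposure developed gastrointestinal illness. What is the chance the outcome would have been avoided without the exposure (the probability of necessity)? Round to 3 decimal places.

PN ≈ 0.692

Let p₁ = 0.26, p₀ = 0.08.
Under exogeneity and monotonicity, PN = (p₁ − p₀) / p₁.
PN = (0.26 − 0.08) / 0.26 = 0.18 / 0.26 ≈ 0.6923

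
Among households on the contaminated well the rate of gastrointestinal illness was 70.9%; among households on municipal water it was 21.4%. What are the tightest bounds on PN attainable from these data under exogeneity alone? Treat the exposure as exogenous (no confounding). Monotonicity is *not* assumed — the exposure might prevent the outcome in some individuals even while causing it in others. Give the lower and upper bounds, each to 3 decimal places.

p₁ = 0.709, p₀ = 0.214.
Under exogeneity alone the bounds on PN are max{0,(p₁−p₀)/p₁} ≤ PN ≤ min{1,(1−p₀)/p₁}.
  lower = (p₁ − p₀)/p₁ = 0.495 / 0.709 ≈ 0.6982
  upper = min{1, (1 − p₀)/p₁} = 0.786 / 0.709 ≈ 1.1086 → capped at 1

0.698 ≤ PN ≤ 1.000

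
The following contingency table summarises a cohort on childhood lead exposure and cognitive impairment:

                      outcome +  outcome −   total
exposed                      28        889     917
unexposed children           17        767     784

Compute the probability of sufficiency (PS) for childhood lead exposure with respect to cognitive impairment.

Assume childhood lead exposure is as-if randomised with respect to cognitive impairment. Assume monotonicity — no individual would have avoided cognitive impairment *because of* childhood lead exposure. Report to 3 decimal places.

p₁ = P(outcome | exposed) = 28/917 = 0.030534
p₀ = P(outcome | unexposed) = 17/784 = 0.021684
Under exogeneity and monotonicity, PS = (p₁ − p₀)/(1 − p₀).
PS = (0.030534 − 0.021684) / 0.97832 ≈ 0.0090

PS ≈ 0.009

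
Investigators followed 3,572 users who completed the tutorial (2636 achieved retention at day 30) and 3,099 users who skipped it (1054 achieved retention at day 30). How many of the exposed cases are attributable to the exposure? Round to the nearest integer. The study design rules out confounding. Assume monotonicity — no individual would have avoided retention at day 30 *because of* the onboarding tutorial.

p₁ = P(outcome | exposed) = 2636/3572 = 0.73796
p₀ = P(outcome | unexposed) = 1054/3099 = 0.34011
PN = (p₁ − p₀)/p₁ = (0.73796 − 0.34011) / 0.73796 ≈ 0.53912.
Attributable cases ≈ PN × (exposed cases) = 0.53912 × 2636 ≈ 1421.13.

about 1421 cases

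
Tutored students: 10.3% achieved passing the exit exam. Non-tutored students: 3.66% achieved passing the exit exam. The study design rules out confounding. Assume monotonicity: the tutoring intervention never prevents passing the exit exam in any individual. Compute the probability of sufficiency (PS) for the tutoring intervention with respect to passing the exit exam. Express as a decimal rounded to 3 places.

PS ≈ 0.069

p₁ = 0.103, p₀ = 0.0366.
Under exogeneity and monotonicity, PS = (p₁ − p₀) / (1 − p₀).
PS = (0.103 − 0.0366) / (1 − 0.0366) = 0.0664 / 0.9634 ≈ 0.0689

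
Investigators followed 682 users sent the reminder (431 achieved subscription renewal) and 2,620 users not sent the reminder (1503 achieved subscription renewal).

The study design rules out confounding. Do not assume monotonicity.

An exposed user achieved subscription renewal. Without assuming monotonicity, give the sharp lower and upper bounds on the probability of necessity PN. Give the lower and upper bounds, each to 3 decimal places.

p₁ = P(outcome | exposed) = 431/682 = 0.63196
p₀ = P(outcome | unexposed) = 1503/2620 = 0.57366
Under exogeneity alone the bounds on PN are max{0,(p₁−p₀)/p₁} ≤ PN ≤ min{1,(1−p₀)/p₁}.
  lower = (p₁ − p₀)/p₁ = 0.058301 / 0.63196 ≈ 0.0923
  upper = min{1, (1 − p₀)/p₁} = 0.42634 / 0.63196 ≈ 0.6746

0.092 ≤ PN ≤ 0.675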